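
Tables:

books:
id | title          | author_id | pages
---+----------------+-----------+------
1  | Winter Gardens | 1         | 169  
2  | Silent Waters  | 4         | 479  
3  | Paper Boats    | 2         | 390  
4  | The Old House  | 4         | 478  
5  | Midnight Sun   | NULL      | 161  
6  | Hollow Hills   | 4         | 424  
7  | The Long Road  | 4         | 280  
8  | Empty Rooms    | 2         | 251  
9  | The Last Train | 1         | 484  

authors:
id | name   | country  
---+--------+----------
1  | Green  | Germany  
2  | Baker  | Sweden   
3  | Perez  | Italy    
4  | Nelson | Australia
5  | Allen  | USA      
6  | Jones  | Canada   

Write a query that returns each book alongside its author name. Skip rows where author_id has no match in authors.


INNER JOIN keeps only books rows whose author_id matches an id in authors. Walk through each book:
  - book 1 (Winter Gardens): author_id=1 -> matches Green
  - book 2 (Silent Waters): author_id=4 -> matches Nelson
  - book 3 (Paper Boats): author_id=2 -> matches Baker
  - book 4 (The Old House): author_id=4 -> matches Nelson
  - book 5 (Midnight Sun): author_id=NULL, no match -> dropped
  - book 6 (Hollow Hills): author_id=4 -> matches Nelson
  - book 7 (The Long Road): author_id=4 -> matches Nelson
  - book 8 (Empty Rooms): author_id=2 -> matches Baker
  - book 9 (The Last Train): author_id=1 -> matches Green
So 1 of 9 rows is dropped.

SQL:
SELECT a.title, b.name AS author
FROM books a
INNER JOIN authors b ON a.author_id = b.id

Result:
title          | author
---------------+-------
Winter Gardens | Green 
Silent Waters  | Nelson
Paper Boats    | Baker 
The Old House  | Nelson
Hollow Hills   | Nelson
The Long Road  | Nelson
Empty Rooms    | Baker 
The Last Train | Green 


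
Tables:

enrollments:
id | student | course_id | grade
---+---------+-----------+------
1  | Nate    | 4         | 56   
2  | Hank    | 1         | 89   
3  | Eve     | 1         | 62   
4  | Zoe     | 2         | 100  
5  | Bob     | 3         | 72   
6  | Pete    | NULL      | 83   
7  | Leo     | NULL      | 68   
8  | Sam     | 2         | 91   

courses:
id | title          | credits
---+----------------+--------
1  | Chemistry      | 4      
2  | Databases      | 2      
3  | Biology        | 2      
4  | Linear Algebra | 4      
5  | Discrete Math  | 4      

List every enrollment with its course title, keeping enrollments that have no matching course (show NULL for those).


LEFT JOIN keeps every row from enrollments (the left table); where course_id has no match in courses, the course columns become NULL. Walk through each enrollment:
  - enrollment 1 (Nate): course_id=4 -> matches Linear Algebra
  - enrollment 2 (Hank): course_id=1 -> matches Chemistry
  - enrollment 3 (Eve): course_id=1 -> matches Chemistry
  - enrollment 4 (Zoe): course_id=2 -> matches Databases
  - enrollment 5 (Bob): course_id=3 -> matches Biology
  - enrollment 6 (Pete): course_id=NULL, no match -> kept with NULL
  - enrollment 7 (Leo): course_id=NULL, no match -> kept with NULL
  - enrollment 8 (Sam): course_id=2 -> matches Databases
All 8 rows appear; 2 have NULL course.

SQL:
SELECT a.student, b.title AS course
FROM enrollments a
LEFT JOIN courses b ON a.course_id = b.id

Result:
student | course        
--------+---------------
Nate    | Linear Algebra
Hank    | Chemistry     
Eve     | Chemistry     
Zoe     | Databases     
Bob     | Biology       
Pete    | NULL          
Leo     | NULL          
Sam     | Databases     


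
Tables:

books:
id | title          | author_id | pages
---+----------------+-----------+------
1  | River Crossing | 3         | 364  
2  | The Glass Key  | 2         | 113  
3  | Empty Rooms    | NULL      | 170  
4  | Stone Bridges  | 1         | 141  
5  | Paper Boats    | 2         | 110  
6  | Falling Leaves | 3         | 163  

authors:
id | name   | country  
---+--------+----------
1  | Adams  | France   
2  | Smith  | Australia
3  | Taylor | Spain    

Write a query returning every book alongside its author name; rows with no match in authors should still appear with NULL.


LEFT JOIN keeps every row from books (the left table); where author_id has no match in authors, the author columns become NULL. Walk through each book:
  - book 1 (River Crossing): author_id=3 -> matches Taylor
  - book 2 (The Glass Key): author_id=2 -> matches Smith
  - book 3 (Empty Rooms): author_id=NULL, no match -> kept with NULL
  - book 4 (Stone Bridges): author_id=1 -> matches Adams
  - book 5 (Paper Boats): author_id=2 -> matches Smith
  - book 6 (Falling Leaves): author_id=3 -> matches Taylor
All 6 rows appear; 1 has NULL author.

SQL:
SELECT a.title, b.name AS author
FROM books a
LEFT JOIN authors b ON a.author_id = b.id

Result:
title          | author
---------------+-------
River Crossing | Taylor
The Glass Key  | Smith 
Empty Rooms    | NULL  
Stone Bridges  | Adams 
Paper Boats    | Smith 
Falling Leaves | Taylor


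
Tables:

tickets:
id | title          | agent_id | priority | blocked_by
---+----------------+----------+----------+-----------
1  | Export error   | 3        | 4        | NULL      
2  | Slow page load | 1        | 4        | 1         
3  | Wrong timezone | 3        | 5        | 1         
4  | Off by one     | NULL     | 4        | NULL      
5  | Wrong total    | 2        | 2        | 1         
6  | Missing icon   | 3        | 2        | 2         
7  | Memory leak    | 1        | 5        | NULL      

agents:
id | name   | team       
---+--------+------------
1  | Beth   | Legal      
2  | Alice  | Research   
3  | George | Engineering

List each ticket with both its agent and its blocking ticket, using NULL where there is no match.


Two LEFT JOINs from the same base table tickets: one to agents via agent_id, one to tickets itself via blocked_by. Both are LEFT so every ticket is preserved.
Match against agents:
  - ticket 1 (Export error): agent_id=3 -> matches George
  - ticket 2 (Slow page load): agent_id=1 -> matches Beth
  - ticket 3 (Wrong timezone): agent_id=3 -> matches George
  - ticket 4 (Off by one): agent_id=NULL, no match -> kept with NULL
  - ticket 5 (Wrong total): agent_id=2 -> matches Alice
  - ticket 6 (Missing icon): agent_id=3 -> matches George
  - ticket 7 (Memory leak): agent_id=1 -> matches Beth
Match against tickets (self):
  - ticket 1 (Export error): blocked_by=NULL -> NULL
  - ticket 2 (Slow page load): blocked_by=1 -> Export error
  - ticket 3 (Wrong timezone): blocked_by=1 -> Export error
  - ticket 4 (Off by one): blocked_by=NULL -> NULL
  - ticket 5 (Wrong total): blocked_by=1 -> Export error
  - ticket 6 (Missing icon): blocked_by=2 -> Slow page load
  - ticket 7 (Memory leak): blocked_by=NULL -> NULL

SQL:
SELECT a.title, b.name AS agent, c.title AS blocked_by
FROM tickets a
LEFT JOIN agents b ON a.agent_id = b.id
LEFT JOIN tickets c ON a.blocked_by = c.id

Result:
title          | agent  | blocked_by    
---------------+--------+---------------
Export error   | George | NULL          
Slow page load | Beth   | Export error  
Wrong timezone | George | Export error  
Off by one     | NULL   | NULL          
Wrong total    | Alice  | Export error  
Missing icon   | George | Slow page load
Memory leak    | Beth   | NULL          


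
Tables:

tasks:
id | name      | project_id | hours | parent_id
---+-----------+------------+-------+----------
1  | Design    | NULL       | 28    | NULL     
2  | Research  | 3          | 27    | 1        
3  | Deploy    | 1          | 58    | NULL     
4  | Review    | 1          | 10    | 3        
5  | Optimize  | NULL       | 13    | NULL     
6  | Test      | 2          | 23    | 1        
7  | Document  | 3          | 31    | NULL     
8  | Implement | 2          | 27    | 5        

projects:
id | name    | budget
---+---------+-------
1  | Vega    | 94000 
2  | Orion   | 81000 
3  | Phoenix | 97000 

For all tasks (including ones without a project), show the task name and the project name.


LEFT JOIN keeps every row from tasks (the left table); where project_id has no match in projects, the project columns become NULL. Walk through each task:
  - task 1 (Design): project_id=NULL, no match -> kept with NULL
  - task 2 (Research): project_id=3 -> matches Phoenix
  - task 3 (Deploy): project_id=1 -> matches Vega
  - task 4 (Review): project_id=1 -> matches Vega
  - task 5 (Optimize): project_id=NULL, no match -> kept with NULL
  - task 6 (Test): project_id=2 -> matches Orion
  - task 7 (Document): project_id=3 -> matches Phoenix
  - task 8 (Implement): project_id=2 -> matches Orion
All 8 rows appear; 2 have NULL project.

SQL:
SELECT a.name, b.name AS project
FROM tasks a
LEFT JOIN projects b ON a.project_id = b.id

Result:
name      | project
----------+--------
Design    | NULL   
Research  | Phoenix
Deploy    | Vega   
Review    | Vega   
Optimize  | NULL   
Test      | Orion  
Document  | Phoenix
Implement | Orion  


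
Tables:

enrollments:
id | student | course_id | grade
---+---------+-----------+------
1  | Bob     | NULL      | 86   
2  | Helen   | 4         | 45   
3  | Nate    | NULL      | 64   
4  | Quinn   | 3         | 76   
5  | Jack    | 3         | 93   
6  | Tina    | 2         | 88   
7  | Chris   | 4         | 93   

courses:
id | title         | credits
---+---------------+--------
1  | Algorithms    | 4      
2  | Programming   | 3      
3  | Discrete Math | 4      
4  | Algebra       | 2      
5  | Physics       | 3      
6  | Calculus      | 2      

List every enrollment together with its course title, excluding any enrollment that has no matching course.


INNER JOIN keeps only enrollments rows whose course_id matches an id in courses. Walk through each enrollment:
  - enrollment 1 (Bob): course_id=NULL, no match -> dropped
  - enrollment 2 (Helen): course_id=4 -> matches Algebra
  - enrollment 3 (Nate): course_id=NULL, no match -> dropped
  - enrollment 4 (Quinn): course_id=3 -> matches Discrete Math
  - enrollment 5 (Jack): course_id=3 -> matches Discrete Math
  - enrollment 6 (Tina): course_id=2 -> matches Programming
  - enrollment 7 (Chris): course_id=4 -> matches Algebra
So 2 of 7 rows are dropped.

SQL:
SELECT a.student, b.title AS course
FROM enrollments a
INNER JOIN courses b ON a.course_id = b.id

Result:
student | course       
--------+--------------
Helen   | Algebra      
Quinn   | Discrete Math
Jack    | Discrete Math
Tina    | Programming  
Chris   | Algebra      


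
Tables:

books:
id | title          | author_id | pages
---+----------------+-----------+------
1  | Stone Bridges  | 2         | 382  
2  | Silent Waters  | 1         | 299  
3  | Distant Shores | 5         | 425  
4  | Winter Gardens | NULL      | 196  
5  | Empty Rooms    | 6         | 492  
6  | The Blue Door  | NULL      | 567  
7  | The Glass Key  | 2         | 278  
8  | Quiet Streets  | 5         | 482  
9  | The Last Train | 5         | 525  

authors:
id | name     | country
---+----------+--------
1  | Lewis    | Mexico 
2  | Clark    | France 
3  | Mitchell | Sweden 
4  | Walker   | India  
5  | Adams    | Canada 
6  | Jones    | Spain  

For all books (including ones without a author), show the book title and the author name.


LEFT JOIN keeps every row from books (the left table); where author_id has no match in authors, the author columns become NULL. Walk through each book:
  - book 1 (Stone Bridges): author_id=2 -> matches Clark
  - book 2 (Silent Waters): author_id=1 -> matches Lewis
  - book 3 (Distant Shores): author_id=5 -> matches Adams
  - book 4 (Winter Gardens): author_id=NULL, no match -> kept with NULL
  - book 5 (Empty Rooms): author_id=6 -> matches Jones
  - book 6 (The Blue Door): author_id=NULL, no match -> kept with NULL
  - book 7 (The Glass Key): author_id=2 -> matches Clark
  - book 8 (Quiet Streets): author_id=5 -> matches Adams
  - book 9 (The Last Train): author_id=5 -> matches Adams
All 9 rows appear; 2 have NULL author.

SQL:
SELECT a.title, b.name AS author
FROM books a
LEFT JOIN authors b ON a.author_id = b.id

Result:
title          | author
---------------+-------
Stone Bridges  | Clark 
Silent Waters  | Lewis 
Distant Shores | Adams 
Winter Gardens | NULL  
Empty Rooms    | Jones 
The Blue Door  | NULL  
The Glass Key  | Clark 
Quiet Streets  | Adams 
The Last Train | Adams 


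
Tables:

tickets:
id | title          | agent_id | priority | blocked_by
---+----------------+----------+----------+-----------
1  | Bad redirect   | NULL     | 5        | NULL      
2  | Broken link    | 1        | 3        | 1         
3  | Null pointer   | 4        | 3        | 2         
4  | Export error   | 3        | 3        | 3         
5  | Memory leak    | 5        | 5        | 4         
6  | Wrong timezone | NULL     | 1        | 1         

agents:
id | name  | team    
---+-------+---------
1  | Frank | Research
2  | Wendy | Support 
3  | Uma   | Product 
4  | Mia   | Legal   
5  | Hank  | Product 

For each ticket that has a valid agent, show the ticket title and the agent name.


INNER JOIN keeps only tickets rows whose agent_id matches an id in agents. Walk through each ticket:
  - ticket 1 (Bad redirect): agent_id=NULL, no match -> dropped
  - ticket 2 (Broken link): agent_id=1 -> matches Frank
  - ticket 3 (Null pointer): agent_id=4 -> matches Mia
  - ticket 4 (Export error): agent_id=3 -> matches Uma
  - ticket 5 (Memory leak): agent_id=5 -> matches Hank
  - ticket 6 (Wrong timezone): agent_id=NULL, no match -> dropped
So 2 of 6 rows are dropped.

SQL:
SELECT a.title, b.name AS agent
FROM tickets a
INNER JOIN agents b ON a.agent_id = b.id

Result:
title        | agent
-------------+------
Broken link  | Frank
Null pointer | Mia  
Export error | Uma  
Memory leak  | Hank 


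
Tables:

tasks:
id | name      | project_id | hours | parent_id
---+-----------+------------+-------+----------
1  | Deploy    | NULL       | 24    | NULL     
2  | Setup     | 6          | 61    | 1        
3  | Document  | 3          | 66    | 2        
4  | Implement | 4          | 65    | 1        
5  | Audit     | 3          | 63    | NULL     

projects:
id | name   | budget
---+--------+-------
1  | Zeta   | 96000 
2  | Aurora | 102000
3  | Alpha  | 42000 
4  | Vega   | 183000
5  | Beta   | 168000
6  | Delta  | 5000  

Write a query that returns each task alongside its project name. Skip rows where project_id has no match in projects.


INNER JOIN keeps only tasks rows whose project_id matches an id in projects. Walk through each task:
  - task 1 (Deploy): project_id=NULL, no match -> dropped
  - task 2 (Setup): project_id=6 -> matches Delta
  - task 3 (Document): project_id=3 -> matches Alpha
  - task 4 (Implement): project_id=4 -> matches Vega
  - task 5 (Audit): project_id=3 -> matches Alpha
So 1 of 5 rows is dropped.

SQL:
SELECT a.name, b.name AS project
FROM tasks a
INNER JOIN projects b ON a.project_id = b.id

Result:
name      | project
----------+--------
Setup     | Delta  
Document  | Alpha  
Implement | Vega   
Audit     | Alpha  


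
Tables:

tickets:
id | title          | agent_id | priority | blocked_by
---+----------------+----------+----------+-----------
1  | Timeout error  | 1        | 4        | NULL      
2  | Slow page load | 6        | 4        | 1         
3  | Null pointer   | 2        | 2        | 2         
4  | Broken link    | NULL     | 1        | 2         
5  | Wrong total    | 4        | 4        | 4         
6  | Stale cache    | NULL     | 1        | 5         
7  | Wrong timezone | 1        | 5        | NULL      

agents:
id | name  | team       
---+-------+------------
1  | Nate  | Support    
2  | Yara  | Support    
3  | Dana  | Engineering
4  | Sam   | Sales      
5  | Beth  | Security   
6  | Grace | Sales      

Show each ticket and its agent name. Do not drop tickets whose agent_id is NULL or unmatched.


LEFT JOIN keeps every row from tickets (the left table); where agent_id has no match in agents, the agent columns become NULL. Walk through each ticket:
  - ticket 1 (Timeout error): agent_id=1 -> matches Nate
  - ticket 2 (Slow page load): agent_id=6 -> matches Grace
  - ticket 3 (Null pointer): agent_id=2 -> matches Yara
  - ticket 4 (Broken link): agent_id=NULL, no match -> kept with NULL
  - ticket 5 (Wrong total): agent_id=4 -> matches Sam
  - ticket 6 (Stale cache): agent_id=NULL, no match -> kept with NULL
  - ticket 7 (Wrong timezone): agent_id=1 -> matches Nate
All 7 rows appear; 2 have NULL agent.

SQL:
SELECT a.title, b.name AS agent
FROM tickets a
LEFT JOIN agents b ON a.agent_id = b.id

Result:
title          | agent
---------------+------
Timeout error  | Nate 
Slow page load | Grace
Null pointer   | Yara 
Broken link    | NULL 
Wrong total    | Sam  
Stale cache    | NULL 
Wrong timezone | Nate 


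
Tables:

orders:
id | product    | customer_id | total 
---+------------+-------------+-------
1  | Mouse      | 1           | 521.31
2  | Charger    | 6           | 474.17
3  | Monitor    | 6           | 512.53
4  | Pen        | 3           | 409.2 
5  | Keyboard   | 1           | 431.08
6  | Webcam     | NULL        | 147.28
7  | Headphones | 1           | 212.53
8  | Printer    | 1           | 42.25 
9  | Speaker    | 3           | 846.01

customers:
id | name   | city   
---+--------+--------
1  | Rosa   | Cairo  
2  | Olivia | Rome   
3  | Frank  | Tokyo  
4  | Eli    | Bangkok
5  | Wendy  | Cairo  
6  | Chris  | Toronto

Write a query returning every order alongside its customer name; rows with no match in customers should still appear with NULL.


LEFT JOIN keeps every row from orders (the left table); where customer_id has no match in customers, the customer columns become NULL. Walk through each order:
  - order 1 (Mouse): customer_id=1 -> matches Rosa
  - order 2 (Charger): customer_id=6 -> matches Chris
  - order 3 (Monitor): customer_id=6 -> matches Chris
  - order 4 (Pen): customer_id=3 -> matches Frank
  - order 5 (Keyboard): customer_id=1 -> matches Rosa
  - order 6 (Webcam): customer_id=NULL, no match -> kept with NULL
  - order 7 (Headphones): customer_id=1 -> matches Rosa
  - order 8 (Printer): customer_id=1 -> matches Rosa
  - order 9 (Speaker): customer_id=3 -> matches Frank
All 9 rows appear; 1 has NULL customer.

SQL:
SELECT a.product, b.name AS customer
FROM orders a
LEFT JOIN customers b ON a.customer_id = b.id

Result:
product    | customer
-----------+---------
Mouse      | Rosa    
Charger    | Chris   
Monitor    | Chris   
Pen        | Frank   
Keyboard   | Rosa    
Webcam     | NULL    
Headphones | Rosa    
Printer    | Rosa    
Speaker    | Frank   


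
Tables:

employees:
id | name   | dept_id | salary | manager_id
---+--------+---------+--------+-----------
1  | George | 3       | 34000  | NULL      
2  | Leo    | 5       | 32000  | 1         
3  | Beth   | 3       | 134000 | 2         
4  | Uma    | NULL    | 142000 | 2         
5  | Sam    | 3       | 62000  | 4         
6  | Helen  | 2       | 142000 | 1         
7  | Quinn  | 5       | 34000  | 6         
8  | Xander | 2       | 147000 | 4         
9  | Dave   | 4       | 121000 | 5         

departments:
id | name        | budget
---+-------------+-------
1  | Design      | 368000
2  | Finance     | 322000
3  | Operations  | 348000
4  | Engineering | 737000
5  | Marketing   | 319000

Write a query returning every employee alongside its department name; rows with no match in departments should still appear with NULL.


LEFT JOIN keeps every row from employees (the left table); where dept_id has no match in departments, the department columns become NULL. Walk through each employee:
  - employee 1 (George): dept_id=3 -> matches Operations
  - employee 2 (Leo): dept_id=5 -> matches Marketing
  - employee 3 (Beth): dept_id=3 -> matches Operations
  - employee 4 (Uma): dept_id=NULL, no match -> kept with NULL
  - employee 5 (Sam): dept_id=3 -> matches Operations
  - employee 6 (Helen): dept_id=2 -> matches Finance
  - employee 7 (Quinn): dept_id=5 -> matches Marketing
  - employee 8 (Xander): dept_id=2 -> matches Finance
  - employee 9 (Dave): dept_id=4 -> matches Engineering
All 9 rows appear; 1 has NULL department.

SQL:
SELECT a.name, b.name AS department
FROM employees a
LEFT JOIN departments b ON a.dept_id = b.id

Result:
name   | department 
-------+------------
George | Operations 
Leo    | Marketing  
Beth   | Operations 
Uma    | NULL       
Sam    | Operations 
Helen  | Finance    
Quinn  | Marketing  
Xander | Finance    
Dave   | Engineering


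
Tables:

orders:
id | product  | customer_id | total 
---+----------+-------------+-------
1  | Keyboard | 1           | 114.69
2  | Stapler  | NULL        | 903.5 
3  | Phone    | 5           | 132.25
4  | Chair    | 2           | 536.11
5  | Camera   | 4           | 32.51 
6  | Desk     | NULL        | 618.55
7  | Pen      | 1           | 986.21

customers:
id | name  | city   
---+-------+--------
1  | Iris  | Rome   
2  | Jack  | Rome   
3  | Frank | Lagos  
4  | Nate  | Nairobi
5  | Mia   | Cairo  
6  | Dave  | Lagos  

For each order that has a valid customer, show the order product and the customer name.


INNER JOIN keeps only orders rows whose customer_id matches an id in customers. Walk through each order:
  - order 1 (Keyboard): customer_id=1 -> matches Iris
  - order 2 (Stapler): customer_id=NULL, no match -> dropped
  - order 3 (Phone): customer_id=5 -> matches Mia
  - order 4 (Chair): customer_id=2 -> matches Jack
  - order 5 (Camera): customer_id=4 -> matches Nate
  - order 6 (Desk): customer_id=NULL, no match -> dropped
  - order 7 (Pen): customer_id=1 -> matches Iris
So 2 of 7 rows are dropped.

SQL:
SELECT a.product, b.name AS customer
FROM orders a
INNER JOIN customers b ON a.customer_id = b.id

Result:
product  | customer
---------+---------
Keyboard | Iris    
Phone    | Mia     
Chair    | Jack    
Camera   | Nate    
Pen      | Iris    


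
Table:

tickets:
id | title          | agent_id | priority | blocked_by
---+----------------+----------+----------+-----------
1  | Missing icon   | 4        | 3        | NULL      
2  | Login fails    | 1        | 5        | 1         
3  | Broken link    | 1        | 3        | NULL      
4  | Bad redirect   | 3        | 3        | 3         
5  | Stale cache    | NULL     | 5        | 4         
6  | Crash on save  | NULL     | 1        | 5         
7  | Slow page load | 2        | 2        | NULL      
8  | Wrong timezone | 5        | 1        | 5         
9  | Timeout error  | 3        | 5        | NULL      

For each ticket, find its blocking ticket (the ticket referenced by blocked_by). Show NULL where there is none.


This is a self-join: tickets is joined to a second copy of itself, matching each row's blocked_by to another row's id. Use LEFT JOIN so rows with blocked_by=NULL are kept.
  - ticket 1 (Missing icon): blocked_by=NULL -> NULL
  - ticket 2 (Login fails): blocked_by=1 -> Missing icon
  - ticket 3 (Broken link): blocked_by=NULL -> NULL
  - ticket 4 (Bad redirect): blocked_by=3 -> Broken link
  - ticket 5 (Stale cache): blocked_by=4 -> Bad redirect
  - ticket 6 (Crash on save): blocked_by=5 -> Stale cache
  - ticket 7 (Slow page load): blocked_by=NULL -> NULL
  - ticket 8 (Wrong timezone): blocked_by=5 -> Stale cache
  - ticket 9 (Timeout error): blocked_by=NULL -> NULL

SQL:
SELECT a.title AS item, b.title AS blocked_by
FROM tickets a
LEFT JOIN tickets b ON a.blocked_by = b.id

Result:
item           | blocked_by  
---------------+-------------
Missing icon   | NULL        
Login fails    | Missing icon
Broken link    | NULL        
Bad redirect   | Broken link 
Stale cache    | Bad redirect
Crash on save  | Stale cache 
Slow page load | NULL        
Wrong timezone | Stale cache 
Timeout error  | NULL        


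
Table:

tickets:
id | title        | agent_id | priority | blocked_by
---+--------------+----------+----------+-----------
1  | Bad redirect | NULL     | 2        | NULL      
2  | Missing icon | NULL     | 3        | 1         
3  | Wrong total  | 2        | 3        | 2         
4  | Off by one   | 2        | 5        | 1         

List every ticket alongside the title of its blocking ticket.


This is a self-join: tickets is joined to a second copy of itself, matching each row's blocked_by to another row's id. Use LEFT JOIN so rows with blocked_by=NULL are kept.
  - ticket 1 (Bad redirect): blocked_by=NULL -> NULL
  - ticket 2 (Missing icon): blocked_by=1 -> Bad redirect
  - ticket 3 (Wrong total): blocked_by=2 -> Missing icon
  - ticket 4 (Off by one): blocked_by=1 -> Bad redirect

SQL:
SELECT a.title AS item, b.title AS blocked_by
FROM tickets a
LEFT JOIN tickets b ON a.blocked_by = b.id

Result:
item         | blocked_by  
-------------+-------------
Bad redirect | NULL        
Missing icon | Bad redirect
Wrong total  | Missing icon
Off by one   | Bad redirect


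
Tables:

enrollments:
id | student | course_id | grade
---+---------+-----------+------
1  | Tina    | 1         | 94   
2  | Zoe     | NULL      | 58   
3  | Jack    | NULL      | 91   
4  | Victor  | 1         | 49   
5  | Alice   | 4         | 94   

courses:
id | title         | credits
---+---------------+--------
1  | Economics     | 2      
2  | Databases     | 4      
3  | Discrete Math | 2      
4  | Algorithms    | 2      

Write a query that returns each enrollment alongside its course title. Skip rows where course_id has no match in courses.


INNER JOIN keeps only enrollments rows whose course_id matches an id in courses. Walk through each enrollment:
  - enrollment 1 (Tina): course_id=1 -> matches Economics
  - enrollment 2 (Zoe): course_id=NULL, no match -> dropped
  - enrollment 3 (Jack): course_id=NULL, no match -> dropped
  - enrollment 4 (Victor): course_id=1 -> matches Economics
  - enrollment 5 (Alice): course_id=4 -> matches Algorithms
So 2 of 5 rows are dropped.

SQL:
SELECT a.student, b.title AS course
FROM enrollments a
INNER JOIN courses b ON a.course_id = b.id

Result:
student | course    
--------+-----------
Tina    | Economics 
Victor  | Economics 
Alice   | Algorithms


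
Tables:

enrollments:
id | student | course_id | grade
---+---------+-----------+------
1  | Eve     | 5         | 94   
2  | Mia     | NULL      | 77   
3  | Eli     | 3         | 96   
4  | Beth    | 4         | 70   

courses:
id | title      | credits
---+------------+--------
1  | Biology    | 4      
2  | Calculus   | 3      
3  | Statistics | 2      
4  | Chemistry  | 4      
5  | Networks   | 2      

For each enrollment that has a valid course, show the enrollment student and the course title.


INNER JOIN keeps only enrollments rows whose course_id matches an id in courses. Walk through each enrollment:
  - enrollment 1 (Eve): course_id=5 -> matches Networks
  - enrollment 2 (Mia): course_id=NULL, no match -> dropped
  - enrollment 3 (Eli): course_id=3 -> matches Statistics
  - enrollment 4 (Beth): course_id=4 -> matches Chemistry
So 1 of 4 rows is dropped.

SQL:
SELECT a.student, b.title AS course
FROM enrollments a
INNER JOIN courses b ON a.course_id = b.id

Result:
student | course    
--------+-----------
Eve     | Networks  
Eli     | Statistics
Beth    | Chemistry 


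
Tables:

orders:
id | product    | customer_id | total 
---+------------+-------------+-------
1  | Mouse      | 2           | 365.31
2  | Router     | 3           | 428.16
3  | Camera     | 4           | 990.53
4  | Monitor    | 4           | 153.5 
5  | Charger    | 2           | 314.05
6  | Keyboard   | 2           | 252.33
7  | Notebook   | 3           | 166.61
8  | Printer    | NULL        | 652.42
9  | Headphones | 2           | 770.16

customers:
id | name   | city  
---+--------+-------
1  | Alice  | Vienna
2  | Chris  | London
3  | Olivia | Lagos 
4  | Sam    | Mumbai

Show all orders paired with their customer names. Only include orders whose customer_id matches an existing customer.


INNER JOIN keeps only orders rows whose customer_id matches an id in customers. Walk through each order:
  - order 1 (Mouse): customer_id=2 -> matches Chris
  - order 2 (Router): customer_id=3 -> matches Olivia
  - order 3 (Camera): customer_id=4 -> matches Sam
  - order 4 (Monitor): customer_id=4 -> matches Sam
  - order 5 (Charger): customer_id=2 -> matches Chris
  - order 6 (Keyboard): customer_id=2 -> matches Chris
  - order 7 (Notebook): customer_id=3 -> matches Olivia
  - order 8 (Printer): customer_id=NULL, no match -> dropped
  - order 9 (Headphones): customer_id=2 -> matches Chris
So 1 of 9 rows is dropped.

SQL:
SELECT a.product, b.name AS customer
FROM orders a
INNER JOIN customers b ON a.customer_id = b.id

Result:
product    | customer
-----------+---------
Mouse      | Chris   
Router     | Olivia  
Camera     | Sam     
Monitor    | Sam     
Charger    | Chris   
Keyboard   | Chris   
Notebook   | Olivia  
Headphones | Chris   


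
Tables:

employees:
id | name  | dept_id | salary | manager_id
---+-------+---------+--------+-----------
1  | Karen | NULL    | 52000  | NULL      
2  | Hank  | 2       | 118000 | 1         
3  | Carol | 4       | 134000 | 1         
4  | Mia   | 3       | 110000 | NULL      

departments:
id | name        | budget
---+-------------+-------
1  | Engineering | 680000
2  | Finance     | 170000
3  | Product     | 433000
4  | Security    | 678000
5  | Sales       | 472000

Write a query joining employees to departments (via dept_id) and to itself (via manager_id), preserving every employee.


Two LEFT JOINs from the same base table employees: one to departments via dept_id, one to employees itself via manager_id. Both are LEFT so every employee is preserved.
Match against departments:
  - employee 1 (Karen): dept_id=NULL, no match -> kept with NULL
  - employee 2 (Hank): dept_id=2 -> matches Finance
  - employee 3 (Carol): dept_id=4 -> matches Security
  - employee 4 (Mia): dept_id=3 -> matches Product
Match against employees (self):
  - employee 1 (Karen): manager_id=NULL -> NULL
  - employee 2 (Hank): manager_id=1 -> Karen
  - employee 3 (Carol): manager_id=1 -> Karen
  - employee 4 (Mia): manager_id=NULL -> NULL

SQL:
SELECT a.name, b.name AS department, c.name AS manager
FROM employees a
LEFT JOIN departments b ON a.dept_id = b.id
LEFT JOIN employees c ON a.manager_id = c.id

Result:
name  | department | manager
------+------------+--------
Karen | NULL       | NULL   
Hank  | Finance    | Karen  
Carol | Security   | Karen  
Mia   | Product    | NULL   


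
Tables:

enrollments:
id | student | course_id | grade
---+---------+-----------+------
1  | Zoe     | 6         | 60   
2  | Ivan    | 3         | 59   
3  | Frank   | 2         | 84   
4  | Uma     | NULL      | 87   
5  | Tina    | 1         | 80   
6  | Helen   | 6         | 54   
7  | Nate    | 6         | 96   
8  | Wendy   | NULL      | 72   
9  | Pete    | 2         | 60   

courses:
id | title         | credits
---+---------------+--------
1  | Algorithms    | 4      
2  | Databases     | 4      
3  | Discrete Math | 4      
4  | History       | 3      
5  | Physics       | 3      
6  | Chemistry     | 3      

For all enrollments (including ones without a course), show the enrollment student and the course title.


LEFT JOIN keeps every row from enrollments (the left table); where course_id has no match in courses, the course columns become NULL. Walk through each enrollment:
  - enrollment 1 (Zoe): course_id=6 -> matches Chemistry
  - enrollment 2 (Ivan): course_id=3 -> matches Discrete Math
  - enrollment 3 (Frank): course_id=2 -> matches Databases
  - enrollment 4 (Uma): course_id=NULL, no match -> kept with NULL
  - enrollment 5 (Tina): course_id=1 -> matches Algorithms
  - enrollment 6 (Helen): course_id=6 -> matches Chemistry
  - enrollment 7 (Nate): course_id=6 -> matches Chemistry
  - enrollment 8 (Wendy): course_id=NULL, no match -> kept with NULL
  - enrollment 9 (Pete): course_id=2 -> matches Databases
All 9 rows appear; 2 have NULL course.

SQL:
SELECT a.student, b.title AS course
FROM enrollments a
LEFT JOIN courses b ON a.course_id = b.id

Result:
student | course       
--------+--------------
Zoe     | Chemistry    
Ivan    | Discrete Math
Frank   | Databases    
Uma     | NULL         
Tina    | Algorithms   
Helen   | Chemistry    
Nate    | Chemistry    
Wendy   | NULL         
Pete    | Databases    


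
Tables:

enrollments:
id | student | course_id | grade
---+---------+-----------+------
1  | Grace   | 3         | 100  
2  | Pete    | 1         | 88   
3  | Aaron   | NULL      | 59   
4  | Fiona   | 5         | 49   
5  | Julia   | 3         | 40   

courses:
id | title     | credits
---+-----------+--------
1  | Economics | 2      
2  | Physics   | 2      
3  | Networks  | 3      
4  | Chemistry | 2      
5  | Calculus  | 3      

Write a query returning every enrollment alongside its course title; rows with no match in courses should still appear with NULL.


LEFT JOIN keeps every row from enrollments (the left table); where course_id has no match in courses, the course columns become NULL. Walk through each enrollment:
  - enrollment 1 (Grace): course_id=3 -> matches Networks
  - enrollment 2 (Pete): course_id=1 -> matches Economics
  - enrollment 3 (Aaron): course_id=NULL, no match -> kept with NULL
  - enrollment 4 (Fiona): course_id=5 -> matches Calculus
  - enrollment 5 (Julia): course_id=3 -> matches Networks
All 5 rows appear; 1 has NULL course.

SQL:
SELECT a.student, b.title AS course
FROM enrollments a
LEFT JOIN courses b ON a.course_id = b.id

Result:
student | course   
--------+----------
Grace   | Networks 
Pete    | Economics
Aaron   | NULL     
Fiona   | Calculus 
Julia   | Networks 


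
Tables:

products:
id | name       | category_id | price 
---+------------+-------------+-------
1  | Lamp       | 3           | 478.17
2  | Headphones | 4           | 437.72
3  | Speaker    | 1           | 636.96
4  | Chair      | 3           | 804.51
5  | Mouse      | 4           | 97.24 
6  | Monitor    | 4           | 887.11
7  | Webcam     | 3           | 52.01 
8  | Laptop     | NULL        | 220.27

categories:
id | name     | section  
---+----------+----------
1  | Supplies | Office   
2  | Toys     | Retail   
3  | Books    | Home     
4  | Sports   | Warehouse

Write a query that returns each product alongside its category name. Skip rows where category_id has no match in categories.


INNER JOIN keeps only products rows whose category_id matches an id in categories. Walk through each product:
  - product 1 (Lamp): category_id=3 -> matches Books
  - product 2 (Headphones): category_id=4 -> matches Sports
  - product 3 (Speaker): category_id=1 -> matches Supplies
  - product 4 (Chair): category_id=3 -> matches Books
  - product 5 (Mouse): category_id=4 -> matches Sports
  - product 6 (Monitor): category_id=4 -> matches Sports
  - product 7 (Webcam): category_id=3 -> matches Books
  - product 8 (Laptop): category_id=NULL, no match -> dropped
So 1 of 8 rows is dropped.

SQL:
SELECT a.name, b.name AS category
FROM products a
INNER JOIN categories b ON a.category_id = b.id

Result:
name       | category
-----------+---------
Lamp       | Books   
Headphones | Sports  
Speaker    | Supplies
Chair      | Books   
Mouse      | Sports  
Monitor    | Sports  
Webcam     | Books   


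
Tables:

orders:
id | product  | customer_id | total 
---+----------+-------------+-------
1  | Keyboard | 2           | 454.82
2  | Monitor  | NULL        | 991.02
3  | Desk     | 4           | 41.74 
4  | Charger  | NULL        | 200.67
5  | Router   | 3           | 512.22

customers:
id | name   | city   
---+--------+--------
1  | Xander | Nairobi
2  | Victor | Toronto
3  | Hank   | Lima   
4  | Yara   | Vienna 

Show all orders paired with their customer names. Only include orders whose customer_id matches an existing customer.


INNER JOIN keeps only orders rows whose customer_id matches an id in customers. Walk through each order:
  - order 1 (Keyboard): customer_id=2 -> matches Victor
  - order 2 (Monitor): customer_id=NULL, no match -> dropped
  - order 3 (Desk): customer_id=4 -> matches Yara
  - order 4 (Charger): customer_id=NULL, no match -> dropped
  - order 5 (Router): customer_id=3 -> matches Hank
So 2 of 5 rows are dropped.

SQL:
SELECT a.product, b.name AS customer
FROM orders a
INNER JOIN customers b ON a.customer_id = b.id

Result:
product  | customer
---------+---------
Keyboard | Victor  
Desk     | Yara    
Router   | Hank    


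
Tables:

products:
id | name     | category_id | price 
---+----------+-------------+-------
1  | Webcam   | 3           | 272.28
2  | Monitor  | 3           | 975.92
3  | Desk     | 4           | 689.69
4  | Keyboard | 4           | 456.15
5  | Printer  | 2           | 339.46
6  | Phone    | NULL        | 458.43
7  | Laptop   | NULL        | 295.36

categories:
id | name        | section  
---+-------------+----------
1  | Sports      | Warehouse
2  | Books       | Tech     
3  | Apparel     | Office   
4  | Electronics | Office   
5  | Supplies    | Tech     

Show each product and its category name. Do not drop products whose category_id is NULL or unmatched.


LEFT JOIN keeps every row from products (the left table); where category_id has no match in categories, the category columns become NULL. Walk through each product:
  - product 1 (Webcam): category_id=3 -> matches Apparel
  - product 2 (Monitor): category_id=3 -> matches Apparel
  - product 3 (Desk): category_id=4 -> matches Electronics
  - product 4 (Keyboard): category_id=4 -> matches Electronics
  - product 5 (Printer): category_id=2 -> matches Books
  - product 6 (Phone): category_id=NULL, no match -> kept with NULL
  - product 7 (Laptop): category_id=NULL, no match -> kept with NULL
All 7 rows appear; 2 have NULL category.

SQL:
SELECT a.name, b.name AS category
FROM products a
LEFT JOIN categories b ON a.category_id = b.id

Result:
name     | category   
---------+------------
Webcam   | Apparel    
Monitor  | Apparel    
Desk     | Electronics
Keyboard | Electronics
Printer  | Books      
Phone    | NULL       
Laptop   | NULL       


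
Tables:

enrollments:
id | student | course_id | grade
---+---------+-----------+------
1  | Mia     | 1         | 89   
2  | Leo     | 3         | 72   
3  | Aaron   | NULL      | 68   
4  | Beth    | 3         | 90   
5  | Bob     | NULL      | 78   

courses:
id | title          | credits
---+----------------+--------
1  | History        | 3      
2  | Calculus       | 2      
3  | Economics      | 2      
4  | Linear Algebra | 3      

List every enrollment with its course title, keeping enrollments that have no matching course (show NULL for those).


LEFT JOIN keeps every row from enrollments (the left table); where course_id has no match in courses, the course columns become NULL. Walk through each enrollment:
  - enrollment 1 (Mia): course_id=1 -> matches History
  - enrollment 2 (Leo): course_id=3 -> matches Economics
  - enrollment 3 (Aaron): course_id=NULL, no match -> kept with NULL
  - enrollment 4 (Beth): course_id=3 -> matches Economics
  - enrollment 5 (Bob): course_id=NULL, no match -> kept with NULL
All 5 rows appear; 2 have NULL course.

SQL:
SELECT a.student, b.title AS course
FROM enrollments a
LEFT JOIN courses b ON a.course_id = b.id

Result:
student | course   
--------+----------
Mia     | History  
Leo     | Economics
Aaron   | NULL     
Beth    | Economics
Bob     | NULL     


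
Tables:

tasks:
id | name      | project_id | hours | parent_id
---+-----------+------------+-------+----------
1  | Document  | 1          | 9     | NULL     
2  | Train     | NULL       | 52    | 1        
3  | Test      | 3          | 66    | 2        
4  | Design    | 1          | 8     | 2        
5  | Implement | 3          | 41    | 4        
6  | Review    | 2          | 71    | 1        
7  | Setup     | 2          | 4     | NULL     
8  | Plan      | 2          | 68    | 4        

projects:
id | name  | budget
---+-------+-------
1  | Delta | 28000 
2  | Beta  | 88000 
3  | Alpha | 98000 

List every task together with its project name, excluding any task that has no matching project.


INNER JOIN keeps only tasks rows whose project_id matches an id in projects. Walk through each task:
  - task 1 (Document): project_id=1 -> matches Delta
  - task 2 (Train): project_id=NULL, no match -> dropped
  - task 3 (Test): project_id=3 -> matches Alpha
  - task 4 (Design): project_id=1 -> matches Delta
  - task 5 (Implement): project_id=3 -> matches Alpha
  - task 6 (Review): project_id=2 -> matches Beta
  - task 7 (Setup): project_id=2 -> matches Beta
  - task 8 (Plan): project_id=2 -> matches Beta
So 1 of 8 rows is dropped.

SQL:
SELECT a.name, b.name AS project
FROM tasks a
INNER JOIN projects b ON a.project_id = b.id

Result:
name      | project
----------+--------
Document  | Delta  
Test      | Alpha  
Design    | Delta  
Implement | Alpha  
Review    | Beta   
Setup     | Beta   
Plan      | Beta   
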